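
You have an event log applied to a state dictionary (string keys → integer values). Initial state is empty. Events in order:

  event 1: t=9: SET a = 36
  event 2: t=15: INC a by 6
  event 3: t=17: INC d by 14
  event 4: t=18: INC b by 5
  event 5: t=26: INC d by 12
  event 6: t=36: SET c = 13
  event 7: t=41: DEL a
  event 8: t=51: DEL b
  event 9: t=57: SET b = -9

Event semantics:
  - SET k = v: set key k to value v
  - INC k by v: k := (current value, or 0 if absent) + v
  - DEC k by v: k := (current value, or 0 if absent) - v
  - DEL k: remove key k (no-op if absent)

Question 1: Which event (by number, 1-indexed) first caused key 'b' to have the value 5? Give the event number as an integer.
Looking for first event where b becomes 5:
  event 4: b (absent) -> 5  <-- first match

Answer: 4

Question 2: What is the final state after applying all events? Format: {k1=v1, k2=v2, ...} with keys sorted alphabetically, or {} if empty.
  after event 1 (t=9: SET a = 36): {a=36}
  after event 2 (t=15: INC a by 6): {a=42}
  after event 3 (t=17: INC d by 14): {a=42, d=14}
  after event 4 (t=18: INC b by 5): {a=42, b=5, d=14}
  after event 5 (t=26: INC d by 12): {a=42, b=5, d=26}
  after event 6 (t=36: SET c = 13): {a=42, b=5, c=13, d=26}
  after event 7 (t=41: DEL a): {b=5, c=13, d=26}
  after event 8 (t=51: DEL b): {c=13, d=26}
  after event 9 (t=57: SET b = -9): {b=-9, c=13, d=26}

Answer: {b=-9, c=13, d=26}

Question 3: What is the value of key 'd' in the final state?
Answer: 26

Derivation:
Track key 'd' through all 9 events:
  event 1 (t=9: SET a = 36): d unchanged
  event 2 (t=15: INC a by 6): d unchanged
  event 3 (t=17: INC d by 14): d (absent) -> 14
  event 4 (t=18: INC b by 5): d unchanged
  event 5 (t=26: INC d by 12): d 14 -> 26
  event 6 (t=36: SET c = 13): d unchanged
  event 7 (t=41: DEL a): d unchanged
  event 8 (t=51: DEL b): d unchanged
  event 9 (t=57: SET b = -9): d unchanged
Final: d = 26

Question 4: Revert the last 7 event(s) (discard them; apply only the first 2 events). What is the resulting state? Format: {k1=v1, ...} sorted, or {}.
Keep first 2 events (discard last 7):
  after event 1 (t=9: SET a = 36): {a=36}
  after event 2 (t=15: INC a by 6): {a=42}

Answer: {a=42}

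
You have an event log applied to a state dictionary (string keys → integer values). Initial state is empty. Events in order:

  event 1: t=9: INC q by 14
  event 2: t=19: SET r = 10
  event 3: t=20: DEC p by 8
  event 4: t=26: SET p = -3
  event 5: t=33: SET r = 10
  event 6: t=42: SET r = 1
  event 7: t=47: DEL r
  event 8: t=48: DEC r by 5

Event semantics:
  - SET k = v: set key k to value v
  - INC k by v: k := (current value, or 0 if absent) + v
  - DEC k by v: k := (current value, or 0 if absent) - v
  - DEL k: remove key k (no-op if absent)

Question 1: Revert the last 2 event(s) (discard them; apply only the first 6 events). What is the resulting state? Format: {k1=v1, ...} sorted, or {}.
Answer: {p=-3, q=14, r=1}

Derivation:
Keep first 6 events (discard last 2):
  after event 1 (t=9: INC q by 14): {q=14}
  after event 2 (t=19: SET r = 10): {q=14, r=10}
  after event 3 (t=20: DEC p by 8): {p=-8, q=14, r=10}
  after event 4 (t=26: SET p = -3): {p=-3, q=14, r=10}
  after event 5 (t=33: SET r = 10): {p=-3, q=14, r=10}
  after event 6 (t=42: SET r = 1): {p=-3, q=14, r=1}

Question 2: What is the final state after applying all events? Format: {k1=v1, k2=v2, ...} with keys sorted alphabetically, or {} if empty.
Answer: {p=-3, q=14, r=-5}

Derivation:
  after event 1 (t=9: INC q by 14): {q=14}
  after event 2 (t=19: SET r = 10): {q=14, r=10}
  after event 3 (t=20: DEC p by 8): {p=-8, q=14, r=10}
  after event 4 (t=26: SET p = -3): {p=-3, q=14, r=10}
  after event 5 (t=33: SET r = 10): {p=-3, q=14, r=10}
  after event 6 (t=42: SET r = 1): {p=-3, q=14, r=1}
  after event 7 (t=47: DEL r): {p=-3, q=14}
  after event 8 (t=48: DEC r by 5): {p=-3, q=14, r=-5}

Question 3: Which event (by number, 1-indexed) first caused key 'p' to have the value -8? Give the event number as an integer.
Looking for first event where p becomes -8:
  event 3: p (absent) -> -8  <-- first match

Answer: 3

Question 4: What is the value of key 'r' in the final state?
Track key 'r' through all 8 events:
  event 1 (t=9: INC q by 14): r unchanged
  event 2 (t=19: SET r = 10): r (absent) -> 10
  event 3 (t=20: DEC p by 8): r unchanged
  event 4 (t=26: SET p = -3): r unchanged
  event 5 (t=33: SET r = 10): r 10 -> 10
  event 6 (t=42: SET r = 1): r 10 -> 1
  event 7 (t=47: DEL r): r 1 -> (absent)
  event 8 (t=48: DEC r by 5): r (absent) -> -5
Final: r = -5

Answer: -5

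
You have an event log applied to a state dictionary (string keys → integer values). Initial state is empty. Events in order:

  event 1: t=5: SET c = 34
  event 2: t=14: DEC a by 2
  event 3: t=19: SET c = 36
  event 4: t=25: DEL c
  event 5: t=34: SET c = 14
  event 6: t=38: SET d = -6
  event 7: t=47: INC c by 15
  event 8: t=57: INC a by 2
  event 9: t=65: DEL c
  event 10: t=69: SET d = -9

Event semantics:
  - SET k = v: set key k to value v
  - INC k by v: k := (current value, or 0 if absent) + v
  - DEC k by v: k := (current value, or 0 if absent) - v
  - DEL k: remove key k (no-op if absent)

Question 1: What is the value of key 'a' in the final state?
Track key 'a' through all 10 events:
  event 1 (t=5: SET c = 34): a unchanged
  event 2 (t=14: DEC a by 2): a (absent) -> -2
  event 3 (t=19: SET c = 36): a unchanged
  event 4 (t=25: DEL c): a unchanged
  event 5 (t=34: SET c = 14): a unchanged
  event 6 (t=38: SET d = -6): a unchanged
  event 7 (t=47: INC c by 15): a unchanged
  event 8 (t=57: INC a by 2): a -2 -> 0
  event 9 (t=65: DEL c): a unchanged
  event 10 (t=69: SET d = -9): a unchanged
Final: a = 0

Answer: 0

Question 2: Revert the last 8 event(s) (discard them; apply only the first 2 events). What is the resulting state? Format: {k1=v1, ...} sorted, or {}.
Answer: {a=-2, c=34}

Derivation:
Keep first 2 events (discard last 8):
  after event 1 (t=5: SET c = 34): {c=34}
  after event 2 (t=14: DEC a by 2): {a=-2, c=34}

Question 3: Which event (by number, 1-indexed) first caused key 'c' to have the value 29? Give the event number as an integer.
Answer: 7

Derivation:
Looking for first event where c becomes 29:
  event 1: c = 34
  event 2: c = 34
  event 3: c = 36
  event 4: c = (absent)
  event 5: c = 14
  event 6: c = 14
  event 7: c 14 -> 29  <-- first match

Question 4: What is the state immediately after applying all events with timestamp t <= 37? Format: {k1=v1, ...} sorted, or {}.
Answer: {a=-2, c=14}

Derivation:
Apply events with t <= 37 (5 events):
  after event 1 (t=5: SET c = 34): {c=34}
  after event 2 (t=14: DEC a by 2): {a=-2, c=34}
  after event 3 (t=19: SET c = 36): {a=-2, c=36}
  after event 4 (t=25: DEL c): {a=-2}
  after event 5 (t=34: SET c = 14): {a=-2, c=14}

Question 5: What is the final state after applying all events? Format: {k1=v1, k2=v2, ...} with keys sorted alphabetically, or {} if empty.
  after event 1 (t=5: SET c = 34): {c=34}
  after event 2 (t=14: DEC a by 2): {a=-2, c=34}
  after event 3 (t=19: SET c = 36): {a=-2, c=36}
  after event 4 (t=25: DEL c): {a=-2}
  after event 5 (t=34: SET c = 14): {a=-2, c=14}
  after event 6 (t=38: SET d = -6): {a=-2, c=14, d=-6}
  after event 7 (t=47: INC c by 15): {a=-2, c=29, d=-6}
  after event 8 (t=57: INC a by 2): {a=0, c=29, d=-6}
  after event 9 (t=65: DEL c): {a=0, d=-6}
  after event 10 (t=69: SET d = -9): {a=0, d=-9}

Answer: {a=0, d=-9}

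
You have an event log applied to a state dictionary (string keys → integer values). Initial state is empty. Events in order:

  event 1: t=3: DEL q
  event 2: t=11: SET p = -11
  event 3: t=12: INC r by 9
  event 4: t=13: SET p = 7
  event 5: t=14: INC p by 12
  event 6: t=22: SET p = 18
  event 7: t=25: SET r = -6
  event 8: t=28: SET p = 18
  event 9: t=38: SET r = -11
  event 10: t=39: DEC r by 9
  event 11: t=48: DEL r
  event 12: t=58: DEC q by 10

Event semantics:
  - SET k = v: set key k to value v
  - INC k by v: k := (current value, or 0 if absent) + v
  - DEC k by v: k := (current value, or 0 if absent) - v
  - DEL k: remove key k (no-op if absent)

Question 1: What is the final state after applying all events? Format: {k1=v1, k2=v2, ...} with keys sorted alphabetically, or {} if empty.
  after event 1 (t=3: DEL q): {}
  after event 2 (t=11: SET p = -11): {p=-11}
  after event 3 (t=12: INC r by 9): {p=-11, r=9}
  after event 4 (t=13: SET p = 7): {p=7, r=9}
  after event 5 (t=14: INC p by 12): {p=19, r=9}
  after event 6 (t=22: SET p = 18): {p=18, r=9}
  after event 7 (t=25: SET r = -6): {p=18, r=-6}
  after event 8 (t=28: SET p = 18): {p=18, r=-6}
  after event 9 (t=38: SET r = -11): {p=18, r=-11}
  after event 10 (t=39: DEC r by 9): {p=18, r=-20}
  after event 11 (t=48: DEL r): {p=18}
  after event 12 (t=58: DEC q by 10): {p=18, q=-10}

Answer: {p=18, q=-10}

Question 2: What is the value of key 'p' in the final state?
Track key 'p' through all 12 events:
  event 1 (t=3: DEL q): p unchanged
  event 2 (t=11: SET p = -11): p (absent) -> -11
  event 3 (t=12: INC r by 9): p unchanged
  event 4 (t=13: SET p = 7): p -11 -> 7
  event 5 (t=14: INC p by 12): p 7 -> 19
  event 6 (t=22: SET p = 18): p 19 -> 18
  event 7 (t=25: SET r = -6): p unchanged
  event 8 (t=28: SET p = 18): p 18 -> 18
  event 9 (t=38: SET r = -11): p unchanged
  event 10 (t=39: DEC r by 9): p unchanged
  event 11 (t=48: DEL r): p unchanged
  event 12 (t=58: DEC q by 10): p unchanged
Final: p = 18

Answer: 18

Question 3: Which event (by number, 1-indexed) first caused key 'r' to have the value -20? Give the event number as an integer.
Answer: 10

Derivation:
Looking for first event where r becomes -20:
  event 3: r = 9
  event 4: r = 9
  event 5: r = 9
  event 6: r = 9
  event 7: r = -6
  event 8: r = -6
  event 9: r = -11
  event 10: r -11 -> -20  <-- first match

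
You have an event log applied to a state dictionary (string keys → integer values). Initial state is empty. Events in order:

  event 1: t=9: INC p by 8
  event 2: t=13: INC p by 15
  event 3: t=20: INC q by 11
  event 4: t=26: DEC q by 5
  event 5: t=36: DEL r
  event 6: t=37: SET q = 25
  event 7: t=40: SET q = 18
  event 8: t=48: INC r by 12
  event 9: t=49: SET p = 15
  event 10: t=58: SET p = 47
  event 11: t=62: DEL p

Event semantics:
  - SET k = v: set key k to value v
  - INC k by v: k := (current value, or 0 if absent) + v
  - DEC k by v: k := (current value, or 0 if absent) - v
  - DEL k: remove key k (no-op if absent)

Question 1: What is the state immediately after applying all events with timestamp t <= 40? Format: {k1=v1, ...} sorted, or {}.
Answer: {p=23, q=18}

Derivation:
Apply events with t <= 40 (7 events):
  after event 1 (t=9: INC p by 8): {p=8}
  after event 2 (t=13: INC p by 15): {p=23}
  after event 3 (t=20: INC q by 11): {p=23, q=11}
  after event 4 (t=26: DEC q by 5): {p=23, q=6}
  after event 5 (t=36: DEL r): {p=23, q=6}
  after event 6 (t=37: SET q = 25): {p=23, q=25}
  after event 7 (t=40: SET q = 18): {p=23, q=18}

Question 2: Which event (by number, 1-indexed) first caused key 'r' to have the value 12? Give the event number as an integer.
Answer: 8

Derivation:
Looking for first event where r becomes 12:
  event 8: r (absent) -> 12  <-- first match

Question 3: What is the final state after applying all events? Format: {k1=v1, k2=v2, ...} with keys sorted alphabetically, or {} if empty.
Answer: {q=18, r=12}

Derivation:
  after event 1 (t=9: INC p by 8): {p=8}
  after event 2 (t=13: INC p by 15): {p=23}
  after event 3 (t=20: INC q by 11): {p=23, q=11}
  after event 4 (t=26: DEC q by 5): {p=23, q=6}
  after event 5 (t=36: DEL r): {p=23, q=6}
  after event 6 (t=37: SET q = 25): {p=23, q=25}
  after event 7 (t=40: SET q = 18): {p=23, q=18}
  after event 8 (t=48: INC r by 12): {p=23, q=18, r=12}
  after event 9 (t=49: SET p = 15): {p=15, q=18, r=12}
  after event 10 (t=58: SET p = 47): {p=47, q=18, r=12}
  after event 11 (t=62: DEL p): {q=18, r=12}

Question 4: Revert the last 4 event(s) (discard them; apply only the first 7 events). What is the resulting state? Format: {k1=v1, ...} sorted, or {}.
Answer: {p=23, q=18}

Derivation:
Keep first 7 events (discard last 4):
  after event 1 (t=9: INC p by 8): {p=8}
  after event 2 (t=13: INC p by 15): {p=23}
  after event 3 (t=20: INC q by 11): {p=23, q=11}
  after event 4 (t=26: DEC q by 5): {p=23, q=6}
  after event 5 (t=36: DEL r): {p=23, q=6}
  after event 6 (t=37: SET q = 25): {p=23, q=25}
  after event 7 (t=40: SET q = 18): {p=23, q=18}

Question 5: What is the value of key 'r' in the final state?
Track key 'r' through all 11 events:
  event 1 (t=9: INC p by 8): r unchanged
  event 2 (t=13: INC p by 15): r unchanged
  event 3 (t=20: INC q by 11): r unchanged
  event 4 (t=26: DEC q by 5): r unchanged
  event 5 (t=36: DEL r): r (absent) -> (absent)
  event 6 (t=37: SET q = 25): r unchanged
  event 7 (t=40: SET q = 18): r unchanged
  event 8 (t=48: INC r by 12): r (absent) -> 12
  event 9 (t=49: SET p = 15): r unchanged
  event 10 (t=58: SET p = 47): r unchanged
  event 11 (t=62: DEL p): r unchanged
Final: r = 12

Answer: 12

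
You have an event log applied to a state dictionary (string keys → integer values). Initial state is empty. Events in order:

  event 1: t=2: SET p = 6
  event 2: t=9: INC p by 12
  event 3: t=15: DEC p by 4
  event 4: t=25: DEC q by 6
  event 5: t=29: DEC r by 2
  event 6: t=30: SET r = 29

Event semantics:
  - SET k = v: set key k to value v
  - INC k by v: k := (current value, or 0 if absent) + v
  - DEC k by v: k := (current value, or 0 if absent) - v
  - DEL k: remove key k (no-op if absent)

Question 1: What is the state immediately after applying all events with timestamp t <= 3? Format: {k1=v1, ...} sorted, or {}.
Apply events with t <= 3 (1 events):
  after event 1 (t=2: SET p = 6): {p=6}

Answer: {p=6}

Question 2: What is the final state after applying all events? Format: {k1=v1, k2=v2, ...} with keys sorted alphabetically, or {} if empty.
  after event 1 (t=2: SET p = 6): {p=6}
  after event 2 (t=9: INC p by 12): {p=18}
  after event 3 (t=15: DEC p by 4): {p=14}
  after event 4 (t=25: DEC q by 6): {p=14, q=-6}
  after event 5 (t=29: DEC r by 2): {p=14, q=-6, r=-2}
  after event 6 (t=30: SET r = 29): {p=14, q=-6, r=29}

Answer: {p=14, q=-6, r=29}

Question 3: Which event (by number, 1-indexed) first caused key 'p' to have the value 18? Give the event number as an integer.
Looking for first event where p becomes 18:
  event 1: p = 6
  event 2: p 6 -> 18  <-- first match

Answer: 2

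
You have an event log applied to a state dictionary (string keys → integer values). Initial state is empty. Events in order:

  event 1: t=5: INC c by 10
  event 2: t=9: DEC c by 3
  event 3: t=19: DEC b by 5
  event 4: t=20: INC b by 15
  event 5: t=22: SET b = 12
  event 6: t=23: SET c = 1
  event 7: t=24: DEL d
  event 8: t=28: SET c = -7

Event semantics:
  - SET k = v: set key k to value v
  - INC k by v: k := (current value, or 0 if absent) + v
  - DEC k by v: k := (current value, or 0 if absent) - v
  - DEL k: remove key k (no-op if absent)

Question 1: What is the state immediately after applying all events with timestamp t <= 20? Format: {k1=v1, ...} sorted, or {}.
Apply events with t <= 20 (4 events):
  after event 1 (t=5: INC c by 10): {c=10}
  after event 2 (t=9: DEC c by 3): {c=7}
  after event 3 (t=19: DEC b by 5): {b=-5, c=7}
  after event 4 (t=20: INC b by 15): {b=10, c=7}

Answer: {b=10, c=7}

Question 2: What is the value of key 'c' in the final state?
Answer: -7

Derivation:
Track key 'c' through all 8 events:
  event 1 (t=5: INC c by 10): c (absent) -> 10
  event 2 (t=9: DEC c by 3): c 10 -> 7
  event 3 (t=19: DEC b by 5): c unchanged
  event 4 (t=20: INC b by 15): c unchanged
  event 5 (t=22: SET b = 12): c unchanged
  event 6 (t=23: SET c = 1): c 7 -> 1
  event 7 (t=24: DEL d): c unchanged
  event 8 (t=28: SET c = -7): c 1 -> -7
Final: c = -7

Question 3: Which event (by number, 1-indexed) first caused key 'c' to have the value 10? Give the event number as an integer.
Answer: 1

Derivation:
Looking for first event where c becomes 10:
  event 1: c (absent) -> 10  <-- first match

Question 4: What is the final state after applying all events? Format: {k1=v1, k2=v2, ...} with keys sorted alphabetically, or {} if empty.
  after event 1 (t=5: INC c by 10): {c=10}
  after event 2 (t=9: DEC c by 3): {c=7}
  after event 3 (t=19: DEC b by 5): {b=-5, c=7}
  after event 4 (t=20: INC b by 15): {b=10, c=7}
  after event 5 (t=22: SET b = 12): {b=12, c=7}
  after event 6 (t=23: SET c = 1): {b=12, c=1}
  after event 7 (t=24: DEL d): {b=12, c=1}
  after event 8 (t=28: SET c = -7): {b=12, c=-7}

Answer: {b=12, c=-7}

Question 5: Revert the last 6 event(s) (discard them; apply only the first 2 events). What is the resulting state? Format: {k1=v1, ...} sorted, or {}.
Answer: {c=7}

Derivation:
Keep first 2 events (discard last 6):
  after event 1 (t=5: INC c by 10): {c=10}
  after event 2 (t=9: DEC c by 3): {c=7}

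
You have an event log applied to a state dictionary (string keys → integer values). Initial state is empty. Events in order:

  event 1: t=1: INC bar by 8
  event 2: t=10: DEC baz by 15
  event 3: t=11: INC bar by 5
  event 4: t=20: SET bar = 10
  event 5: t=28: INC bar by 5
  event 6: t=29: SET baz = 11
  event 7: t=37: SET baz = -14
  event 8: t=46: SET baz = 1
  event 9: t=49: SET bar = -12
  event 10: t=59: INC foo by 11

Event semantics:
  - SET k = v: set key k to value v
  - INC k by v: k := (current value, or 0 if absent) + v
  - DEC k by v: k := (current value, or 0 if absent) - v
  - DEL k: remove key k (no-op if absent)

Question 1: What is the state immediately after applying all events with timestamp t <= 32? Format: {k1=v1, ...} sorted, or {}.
Apply events with t <= 32 (6 events):
  after event 1 (t=1: INC bar by 8): {bar=8}
  after event 2 (t=10: DEC baz by 15): {bar=8, baz=-15}
  after event 3 (t=11: INC bar by 5): {bar=13, baz=-15}
  after event 4 (t=20: SET bar = 10): {bar=10, baz=-15}
  after event 5 (t=28: INC bar by 5): {bar=15, baz=-15}
  after event 6 (t=29: SET baz = 11): {bar=15, baz=11}

Answer: {bar=15, baz=11}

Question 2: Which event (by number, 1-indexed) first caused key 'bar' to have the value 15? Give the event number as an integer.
Looking for first event where bar becomes 15:
  event 1: bar = 8
  event 2: bar = 8
  event 3: bar = 13
  event 4: bar = 10
  event 5: bar 10 -> 15  <-- first match

Answer: 5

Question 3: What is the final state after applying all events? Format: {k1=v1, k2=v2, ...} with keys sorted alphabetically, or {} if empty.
Answer: {bar=-12, baz=1, foo=11}

Derivation:
  after event 1 (t=1: INC bar by 8): {bar=8}
  after event 2 (t=10: DEC baz by 15): {bar=8, baz=-15}
  after event 3 (t=11: INC bar by 5): {bar=13, baz=-15}
  after event 4 (t=20: SET bar = 10): {bar=10, baz=-15}
  after event 5 (t=28: INC bar by 5): {bar=15, baz=-15}
  after event 6 (t=29: SET baz = 11): {bar=15, baz=11}
  after event 7 (t=37: SET baz = -14): {bar=15, baz=-14}
  after event 8 (t=46: SET baz = 1): {bar=15, baz=1}
  after event 9 (t=49: SET bar = -12): {bar=-12, baz=1}
  after event 10 (t=59: INC foo by 11): {bar=-12, baz=1, foo=11}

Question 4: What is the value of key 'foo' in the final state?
Answer: 11

Derivation:
Track key 'foo' through all 10 events:
  event 1 (t=1: INC bar by 8): foo unchanged
  event 2 (t=10: DEC baz by 15): foo unchanged
  event 3 (t=11: INC bar by 5): foo unchanged
  event 4 (t=20: SET bar = 10): foo unchanged
  event 5 (t=28: INC bar by 5): foo unchanged
  event 6 (t=29: SET baz = 11): foo unchanged
  event 7 (t=37: SET baz = -14): foo unchanged
  event 8 (t=46: SET baz = 1): foo unchanged
  event 9 (t=49: SET bar = -12): foo unchanged
  event 10 (t=59: INC foo by 11): foo (absent) -> 11
Final: foo = 11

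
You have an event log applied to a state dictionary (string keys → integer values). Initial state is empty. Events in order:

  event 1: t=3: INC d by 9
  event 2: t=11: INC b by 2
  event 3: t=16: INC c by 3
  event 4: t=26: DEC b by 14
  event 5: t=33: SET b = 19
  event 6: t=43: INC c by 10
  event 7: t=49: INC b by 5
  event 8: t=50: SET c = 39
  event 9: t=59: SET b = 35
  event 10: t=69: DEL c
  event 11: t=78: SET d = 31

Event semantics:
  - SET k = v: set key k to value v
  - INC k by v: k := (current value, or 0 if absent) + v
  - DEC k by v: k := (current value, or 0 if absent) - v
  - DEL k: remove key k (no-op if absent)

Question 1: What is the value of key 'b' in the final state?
Answer: 35

Derivation:
Track key 'b' through all 11 events:
  event 1 (t=3: INC d by 9): b unchanged
  event 2 (t=11: INC b by 2): b (absent) -> 2
  event 3 (t=16: INC c by 3): b unchanged
  event 4 (t=26: DEC b by 14): b 2 -> -12
  event 5 (t=33: SET b = 19): b -12 -> 19
  event 6 (t=43: INC c by 10): b unchanged
  event 7 (t=49: INC b by 5): b 19 -> 24
  event 8 (t=50: SET c = 39): b unchanged
  event 9 (t=59: SET b = 35): b 24 -> 35
  event 10 (t=69: DEL c): b unchanged
  event 11 (t=78: SET d = 31): b unchanged
Final: b = 35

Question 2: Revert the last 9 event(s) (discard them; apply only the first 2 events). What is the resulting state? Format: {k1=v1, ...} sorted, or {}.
Keep first 2 events (discard last 9):
  after event 1 (t=3: INC d by 9): {d=9}
  after event 2 (t=11: INC b by 2): {b=2, d=9}

Answer: {b=2, d=9}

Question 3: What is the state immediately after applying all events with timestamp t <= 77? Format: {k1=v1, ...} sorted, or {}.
Apply events with t <= 77 (10 events):
  after event 1 (t=3: INC d by 9): {d=9}
  after event 2 (t=11: INC b by 2): {b=2, d=9}
  after event 3 (t=16: INC c by 3): {b=2, c=3, d=9}
  after event 4 (t=26: DEC b by 14): {b=-12, c=3, d=9}
  after event 5 (t=33: SET b = 19): {b=19, c=3, d=9}
  after event 6 (t=43: INC c by 10): {b=19, c=13, d=9}
  after event 7 (t=49: INC b by 5): {b=24, c=13, d=9}
  after event 8 (t=50: SET c = 39): {b=24, c=39, d=9}
  after event 9 (t=59: SET b = 35): {b=35, c=39, d=9}
  after event 10 (t=69: DEL c): {b=35, d=9}

Answer: {b=35, d=9}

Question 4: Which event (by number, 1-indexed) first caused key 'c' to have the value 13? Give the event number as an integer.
Answer: 6

Derivation:
Looking for first event where c becomes 13:
  event 3: c = 3
  event 4: c = 3
  event 5: c = 3
  event 6: c 3 -> 13  <-- first match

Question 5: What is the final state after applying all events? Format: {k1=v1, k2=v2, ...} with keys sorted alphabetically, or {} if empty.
Answer: {b=35, d=31}

Derivation:
  after event 1 (t=3: INC d by 9): {d=9}
  after event 2 (t=11: INC b by 2): {b=2, d=9}
  after event 3 (t=16: INC c by 3): {b=2, c=3, d=9}
  after event 4 (t=26: DEC b by 14): {b=-12, c=3, d=9}
  after event 5 (t=33: SET b = 19): {b=19, c=3, d=9}
  after event 6 (t=43: INC c by 10): {b=19, c=13, d=9}
  after event 7 (t=49: INC b by 5): {b=24, c=13, d=9}
  after event 8 (t=50: SET c = 39): {b=24, c=39, d=9}
  after event 9 (t=59: SET b = 35): {b=35, c=39, d=9}
  after event 10 (t=69: DEL c): {b=35, d=9}
  after event 11 (t=78: SET d = 31): {b=35, d=31}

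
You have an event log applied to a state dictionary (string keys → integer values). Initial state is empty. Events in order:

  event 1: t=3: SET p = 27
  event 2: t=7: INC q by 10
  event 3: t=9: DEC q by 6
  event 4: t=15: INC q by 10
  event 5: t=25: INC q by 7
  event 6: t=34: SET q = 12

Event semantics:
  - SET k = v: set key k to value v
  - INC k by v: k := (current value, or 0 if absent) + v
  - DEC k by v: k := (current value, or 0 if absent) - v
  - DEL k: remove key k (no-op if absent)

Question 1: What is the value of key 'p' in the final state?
Answer: 27

Derivation:
Track key 'p' through all 6 events:
  event 1 (t=3: SET p = 27): p (absent) -> 27
  event 2 (t=7: INC q by 10): p unchanged
  event 3 (t=9: DEC q by 6): p unchanged
  event 4 (t=15: INC q by 10): p unchanged
  event 5 (t=25: INC q by 7): p unchanged
  event 6 (t=34: SET q = 12): p unchanged
Final: p = 27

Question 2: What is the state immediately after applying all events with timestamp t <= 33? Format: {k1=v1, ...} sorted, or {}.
Answer: {p=27, q=21}

Derivation:
Apply events with t <= 33 (5 events):
  after event 1 (t=3: SET p = 27): {p=27}
  after event 2 (t=7: INC q by 10): {p=27, q=10}
  after event 3 (t=9: DEC q by 6): {p=27, q=4}
  after event 4 (t=15: INC q by 10): {p=27, q=14}
  after event 5 (t=25: INC q by 7): {p=27, q=21}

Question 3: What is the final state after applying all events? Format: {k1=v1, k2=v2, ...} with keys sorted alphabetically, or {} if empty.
  after event 1 (t=3: SET p = 27): {p=27}
  after event 2 (t=7: INC q by 10): {p=27, q=10}
  after event 3 (t=9: DEC q by 6): {p=27, q=4}
  after event 4 (t=15: INC q by 10): {p=27, q=14}
  after event 5 (t=25: INC q by 7): {p=27, q=21}
  after event 6 (t=34: SET q = 12): {p=27, q=12}

Answer: {p=27, q=12}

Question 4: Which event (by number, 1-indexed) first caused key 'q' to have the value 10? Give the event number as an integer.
Answer: 2

Derivation:
Looking for first event where q becomes 10:
  event 2: q (absent) -> 10  <-- first match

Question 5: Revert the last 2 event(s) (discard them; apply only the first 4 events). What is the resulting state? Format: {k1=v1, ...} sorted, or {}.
Answer: {p=27, q=14}

Derivation:
Keep first 4 events (discard last 2):
  after event 1 (t=3: SET p = 27): {p=27}
  after event 2 (t=7: INC q by 10): {p=27, q=10}
  after event 3 (t=9: DEC q by 6): {p=27, q=4}
  after event 4 (t=15: INC q by 10): {p=27, q=14}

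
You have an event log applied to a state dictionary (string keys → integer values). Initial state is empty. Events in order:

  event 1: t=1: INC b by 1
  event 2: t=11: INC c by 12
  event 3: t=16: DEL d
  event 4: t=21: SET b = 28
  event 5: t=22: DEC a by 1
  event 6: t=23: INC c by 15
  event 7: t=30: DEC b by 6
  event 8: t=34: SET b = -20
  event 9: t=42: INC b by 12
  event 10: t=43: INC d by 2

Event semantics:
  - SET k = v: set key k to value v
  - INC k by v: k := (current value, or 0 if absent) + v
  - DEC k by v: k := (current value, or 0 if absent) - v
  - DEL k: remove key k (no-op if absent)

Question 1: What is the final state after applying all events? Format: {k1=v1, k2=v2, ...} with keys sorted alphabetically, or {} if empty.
Answer: {a=-1, b=-8, c=27, d=2}

Derivation:
  after event 1 (t=1: INC b by 1): {b=1}
  after event 2 (t=11: INC c by 12): {b=1, c=12}
  after event 3 (t=16: DEL d): {b=1, c=12}
  after event 4 (t=21: SET b = 28): {b=28, c=12}
  after event 5 (t=22: DEC a by 1): {a=-1, b=28, c=12}
  after event 6 (t=23: INC c by 15): {a=-1, b=28, c=27}
  after event 7 (t=30: DEC b by 6): {a=-1, b=22, c=27}
  after event 8 (t=34: SET b = -20): {a=-1, b=-20, c=27}
  after event 9 (t=42: INC b by 12): {a=-1, b=-8, c=27}
  after event 10 (t=43: INC d by 2): {a=-1, b=-8, c=27, d=2}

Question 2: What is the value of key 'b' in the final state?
Track key 'b' through all 10 events:
  event 1 (t=1: INC b by 1): b (absent) -> 1
  event 2 (t=11: INC c by 12): b unchanged
  event 3 (t=16: DEL d): b unchanged
  event 4 (t=21: SET b = 28): b 1 -> 28
  event 5 (t=22: DEC a by 1): b unchanged
  event 6 (t=23: INC c by 15): b unchanged
  event 7 (t=30: DEC b by 6): b 28 -> 22
  event 8 (t=34: SET b = -20): b 22 -> -20
  event 9 (t=42: INC b by 12): b -20 -> -8
  event 10 (t=43: INC d by 2): b unchanged
Final: b = -8

Answer: -8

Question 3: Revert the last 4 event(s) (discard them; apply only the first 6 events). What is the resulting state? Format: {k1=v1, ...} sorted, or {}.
Answer: {a=-1, b=28, c=27}

Derivation:
Keep first 6 events (discard last 4):
  after event 1 (t=1: INC b by 1): {b=1}
  after event 2 (t=11: INC c by 12): {b=1, c=12}
  after event 3 (t=16: DEL d): {b=1, c=12}
  after event 4 (t=21: SET b = 28): {b=28, c=12}
  after event 5 (t=22: DEC a by 1): {a=-1, b=28, c=12}
  after event 6 (t=23: INC c by 15): {a=-1, b=28, c=27}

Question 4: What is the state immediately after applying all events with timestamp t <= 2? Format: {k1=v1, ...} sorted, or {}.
Apply events with t <= 2 (1 events):
  after event 1 (t=1: INC b by 1): {b=1}

Answer: {b=1}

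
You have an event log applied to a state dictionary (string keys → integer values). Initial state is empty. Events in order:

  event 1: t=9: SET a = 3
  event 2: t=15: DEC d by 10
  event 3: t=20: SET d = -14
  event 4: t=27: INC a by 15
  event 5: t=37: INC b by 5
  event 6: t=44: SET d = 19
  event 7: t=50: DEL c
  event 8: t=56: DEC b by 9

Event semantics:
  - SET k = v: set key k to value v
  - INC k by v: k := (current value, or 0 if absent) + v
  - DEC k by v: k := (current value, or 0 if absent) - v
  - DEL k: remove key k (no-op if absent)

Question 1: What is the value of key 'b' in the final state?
Answer: -4

Derivation:
Track key 'b' through all 8 events:
  event 1 (t=9: SET a = 3): b unchanged
  event 2 (t=15: DEC d by 10): b unchanged
  event 3 (t=20: SET d = -14): b unchanged
  event 4 (t=27: INC a by 15): b unchanged
  event 5 (t=37: INC b by 5): b (absent) -> 5
  event 6 (t=44: SET d = 19): b unchanged
  event 7 (t=50: DEL c): b unchanged
  event 8 (t=56: DEC b by 9): b 5 -> -4
Final: b = -4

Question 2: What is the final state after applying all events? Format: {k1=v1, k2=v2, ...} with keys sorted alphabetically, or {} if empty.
Answer: {a=18, b=-4, d=19}

Derivation:
  after event 1 (t=9: SET a = 3): {a=3}
  after event 2 (t=15: DEC d by 10): {a=3, d=-10}
  after event 3 (t=20: SET d = -14): {a=3, d=-14}
  after event 4 (t=27: INC a by 15): {a=18, d=-14}
  after event 5 (t=37: INC b by 5): {a=18, b=5, d=-14}
  after event 6 (t=44: SET d = 19): {a=18, b=5, d=19}
  after event 7 (t=50: DEL c): {a=18, b=5, d=19}
  after event 8 (t=56: DEC b by 9): {a=18, b=-4, d=19}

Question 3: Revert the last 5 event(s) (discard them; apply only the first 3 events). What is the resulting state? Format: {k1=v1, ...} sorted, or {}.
Answer: {a=3, d=-14}

Derivation:
Keep first 3 events (discard last 5):
  after event 1 (t=9: SET a = 3): {a=3}
  after event 2 (t=15: DEC d by 10): {a=3, d=-10}
  after event 3 (t=20: SET d = -14): {a=3, d=-14}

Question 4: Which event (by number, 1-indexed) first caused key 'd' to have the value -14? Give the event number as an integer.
Answer: 3

Derivation:
Looking for first event where d becomes -14:
  event 2: d = -10
  event 3: d -10 -> -14  <-- first match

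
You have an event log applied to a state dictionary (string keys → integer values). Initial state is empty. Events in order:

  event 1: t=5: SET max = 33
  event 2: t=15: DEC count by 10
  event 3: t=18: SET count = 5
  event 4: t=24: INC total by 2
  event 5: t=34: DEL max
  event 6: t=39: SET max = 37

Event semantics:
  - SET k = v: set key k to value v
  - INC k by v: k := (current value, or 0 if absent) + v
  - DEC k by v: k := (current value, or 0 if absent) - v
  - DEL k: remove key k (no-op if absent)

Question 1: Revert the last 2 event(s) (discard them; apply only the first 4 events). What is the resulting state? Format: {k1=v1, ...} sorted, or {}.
Keep first 4 events (discard last 2):
  after event 1 (t=5: SET max = 33): {max=33}
  after event 2 (t=15: DEC count by 10): {count=-10, max=33}
  after event 3 (t=18: SET count = 5): {count=5, max=33}
  after event 4 (t=24: INC total by 2): {count=5, max=33, total=2}

Answer: {count=5, max=33, total=2}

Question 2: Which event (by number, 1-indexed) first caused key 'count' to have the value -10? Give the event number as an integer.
Looking for first event where count becomes -10:
  event 2: count (absent) -> -10  <-- first match

Answer: 2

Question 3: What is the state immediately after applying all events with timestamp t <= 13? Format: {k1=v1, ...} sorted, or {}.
Apply events with t <= 13 (1 events):
  after event 1 (t=5: SET max = 33): {max=33}

Answer: {max=33}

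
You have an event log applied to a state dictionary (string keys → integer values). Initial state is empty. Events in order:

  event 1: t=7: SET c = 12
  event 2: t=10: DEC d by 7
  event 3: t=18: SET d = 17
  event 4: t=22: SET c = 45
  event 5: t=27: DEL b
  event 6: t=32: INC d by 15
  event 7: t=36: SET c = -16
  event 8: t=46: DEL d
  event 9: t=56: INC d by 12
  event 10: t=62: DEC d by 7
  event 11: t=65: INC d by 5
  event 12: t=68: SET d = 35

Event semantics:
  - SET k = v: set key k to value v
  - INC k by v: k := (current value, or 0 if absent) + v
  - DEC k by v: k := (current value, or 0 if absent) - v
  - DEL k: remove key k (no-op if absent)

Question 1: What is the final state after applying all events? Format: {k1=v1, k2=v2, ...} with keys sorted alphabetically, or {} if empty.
  after event 1 (t=7: SET c = 12): {c=12}
  after event 2 (t=10: DEC d by 7): {c=12, d=-7}
  after event 3 (t=18: SET d = 17): {c=12, d=17}
  after event 4 (t=22: SET c = 45): {c=45, d=17}
  after event 5 (t=27: DEL b): {c=45, d=17}
  after event 6 (t=32: INC d by 15): {c=45, d=32}
  after event 7 (t=36: SET c = -16): {c=-16, d=32}
  after event 8 (t=46: DEL d): {c=-16}
  after event 9 (t=56: INC d by 12): {c=-16, d=12}
  after event 10 (t=62: DEC d by 7): {c=-16, d=5}
  after event 11 (t=65: INC d by 5): {c=-16, d=10}
  after event 12 (t=68: SET d = 35): {c=-16, d=35}

Answer: {c=-16, d=35}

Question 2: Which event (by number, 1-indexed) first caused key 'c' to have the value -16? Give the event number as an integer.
Looking for first event where c becomes -16:
  event 1: c = 12
  event 2: c = 12
  event 3: c = 12
  event 4: c = 45
  event 5: c = 45
  event 6: c = 45
  event 7: c 45 -> -16  <-- first match

Answer: 7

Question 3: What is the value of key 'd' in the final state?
Answer: 35

Derivation:
Track key 'd' through all 12 events:
  event 1 (t=7: SET c = 12): d unchanged
  event 2 (t=10: DEC d by 7): d (absent) -> -7
  event 3 (t=18: SET d = 17): d -7 -> 17
  event 4 (t=22: SET c = 45): d unchanged
  event 5 (t=27: DEL b): d unchanged
  event 6 (t=32: INC d by 15): d 17 -> 32
  event 7 (t=36: SET c = -16): d unchanged
  event 8 (t=46: DEL d): d 32 -> (absent)
  event 9 (t=56: INC d by 12): d (absent) -> 12
  event 10 (t=62: DEC d by 7): d 12 -> 5
  event 11 (t=65: INC d by 5): d 5 -> 10
  event 12 (t=68: SET d = 35): d 10 -> 35
Final: d = 35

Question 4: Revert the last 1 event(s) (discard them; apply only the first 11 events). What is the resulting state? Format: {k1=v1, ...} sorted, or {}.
Keep first 11 events (discard last 1):
  after event 1 (t=7: SET c = 12): {c=12}
  after event 2 (t=10: DEC d by 7): {c=12, d=-7}
  after event 3 (t=18: SET d = 17): {c=12, d=17}
  after event 4 (t=22: SET c = 45): {c=45, d=17}
  after event 5 (t=27: DEL b): {c=45, d=17}
  after event 6 (t=32: INC d by 15): {c=45, d=32}
  after event 7 (t=36: SET c = -16): {c=-16, d=32}
  after event 8 (t=46: DEL d): {c=-16}
  after event 9 (t=56: INC d by 12): {c=-16, d=12}
  after event 10 (t=62: DEC d by 7): {c=-16, d=5}
  after event 11 (t=65: INC d by 5): {c=-16, d=10}

Answer: {c=-16, d=10}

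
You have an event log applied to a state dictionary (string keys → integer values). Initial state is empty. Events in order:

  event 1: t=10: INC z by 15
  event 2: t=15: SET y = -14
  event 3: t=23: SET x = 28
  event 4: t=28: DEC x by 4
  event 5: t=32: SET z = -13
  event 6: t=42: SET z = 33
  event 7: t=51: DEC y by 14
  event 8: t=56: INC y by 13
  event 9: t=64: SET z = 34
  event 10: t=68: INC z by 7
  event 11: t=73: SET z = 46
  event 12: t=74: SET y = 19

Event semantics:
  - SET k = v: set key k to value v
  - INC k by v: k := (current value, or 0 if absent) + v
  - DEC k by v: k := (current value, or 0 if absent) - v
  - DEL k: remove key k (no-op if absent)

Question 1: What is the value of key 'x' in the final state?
Answer: 24

Derivation:
Track key 'x' through all 12 events:
  event 1 (t=10: INC z by 15): x unchanged
  event 2 (t=15: SET y = -14): x unchanged
  event 3 (t=23: SET x = 28): x (absent) -> 28
  event 4 (t=28: DEC x by 4): x 28 -> 24
  event 5 (t=32: SET z = -13): x unchanged
  event 6 (t=42: SET z = 33): x unchanged
  event 7 (t=51: DEC y by 14): x unchanged
  event 8 (t=56: INC y by 13): x unchanged
  event 9 (t=64: SET z = 34): x unchanged
  event 10 (t=68: INC z by 7): x unchanged
  event 11 (t=73: SET z = 46): x unchanged
  event 12 (t=74: SET y = 19): x unchanged
Final: x = 24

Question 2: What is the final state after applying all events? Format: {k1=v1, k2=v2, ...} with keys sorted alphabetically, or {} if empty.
Answer: {x=24, y=19, z=46}

Derivation:
  after event 1 (t=10: INC z by 15): {z=15}
  after event 2 (t=15: SET y = -14): {y=-14, z=15}
  after event 3 (t=23: SET x = 28): {x=28, y=-14, z=15}
  after event 4 (t=28: DEC x by 4): {x=24, y=-14, z=15}
  after event 5 (t=32: SET z = -13): {x=24, y=-14, z=-13}
  after event 6 (t=42: SET z = 33): {x=24, y=-14, z=33}
  after event 7 (t=51: DEC y by 14): {x=24, y=-28, z=33}
  after event 8 (t=56: INC y by 13): {x=24, y=-15, z=33}
  after event 9 (t=64: SET z = 34): {x=24, y=-15, z=34}
  after event 10 (t=68: INC z by 7): {x=24, y=-15, z=41}
  after event 11 (t=73: SET z = 46): {x=24, y=-15, z=46}
  after event 12 (t=74: SET y = 19): {x=24, y=19, z=46}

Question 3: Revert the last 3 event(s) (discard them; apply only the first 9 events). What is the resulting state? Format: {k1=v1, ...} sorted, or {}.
Answer: {x=24, y=-15, z=34}

Derivation:
Keep first 9 events (discard last 3):
  after event 1 (t=10: INC z by 15): {z=15}
  after event 2 (t=15: SET y = -14): {y=-14, z=15}
  after event 3 (t=23: SET x = 28): {x=28, y=-14, z=15}
  after event 4 (t=28: DEC x by 4): {x=24, y=-14, z=15}
  after event 5 (t=32: SET z = -13): {x=24, y=-14, z=-13}
  after event 6 (t=42: SET z = 33): {x=24, y=-14, z=33}
  after event 7 (t=51: DEC y by 14): {x=24, y=-28, z=33}
  after event 8 (t=56: INC y by 13): {x=24, y=-15, z=33}
  after event 9 (t=64: SET z = 34): {x=24, y=-15, z=34}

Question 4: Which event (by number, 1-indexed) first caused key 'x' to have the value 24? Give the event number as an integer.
Answer: 4

Derivation:
Looking for first event where x becomes 24:
  event 3: x = 28
  event 4: x 28 -> 24  <-- first match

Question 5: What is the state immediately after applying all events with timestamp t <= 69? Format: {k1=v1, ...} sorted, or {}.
Apply events with t <= 69 (10 events):
  after event 1 (t=10: INC z by 15): {z=15}
  after event 2 (t=15: SET y = -14): {y=-14, z=15}
  after event 3 (t=23: SET x = 28): {x=28, y=-14, z=15}
  after event 4 (t=28: DEC x by 4): {x=24, y=-14, z=15}
  after event 5 (t=32: SET z = -13): {x=24, y=-14, z=-13}
  after event 6 (t=42: SET z = 33): {x=24, y=-14, z=33}
  after event 7 (t=51: DEC y by 14): {x=24, y=-28, z=33}
  after event 8 (t=56: INC y by 13): {x=24, y=-15, z=33}
  after event 9 (t=64: SET z = 34): {x=24, y=-15, z=34}
  after event 10 (t=68: INC z by 7): {x=24, y=-15, z=41}

Answer: {x=24, y=-15, z=41}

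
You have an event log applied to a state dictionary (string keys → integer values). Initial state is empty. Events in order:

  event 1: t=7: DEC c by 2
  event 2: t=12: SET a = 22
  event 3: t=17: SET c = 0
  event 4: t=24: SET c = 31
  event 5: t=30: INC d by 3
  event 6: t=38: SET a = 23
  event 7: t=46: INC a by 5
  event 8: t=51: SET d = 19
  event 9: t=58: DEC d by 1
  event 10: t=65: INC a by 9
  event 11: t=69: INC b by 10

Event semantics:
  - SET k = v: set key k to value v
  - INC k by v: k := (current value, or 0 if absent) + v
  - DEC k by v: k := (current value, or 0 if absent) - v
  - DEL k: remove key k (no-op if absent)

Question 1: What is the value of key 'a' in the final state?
Answer: 37

Derivation:
Track key 'a' through all 11 events:
  event 1 (t=7: DEC c by 2): a unchanged
  event 2 (t=12: SET a = 22): a (absent) -> 22
  event 3 (t=17: SET c = 0): a unchanged
  event 4 (t=24: SET c = 31): a unchanged
  event 5 (t=30: INC d by 3): a unchanged
  event 6 (t=38: SET a = 23): a 22 -> 23
  event 7 (t=46: INC a by 5): a 23 -> 28
  event 8 (t=51: SET d = 19): a unchanged
  event 9 (t=58: DEC d by 1): a unchanged
  event 10 (t=65: INC a by 9): a 28 -> 37
  event 11 (t=69: INC b by 10): a unchanged
Final: a = 37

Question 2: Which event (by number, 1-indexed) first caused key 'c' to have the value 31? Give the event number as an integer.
Answer: 4

Derivation:
Looking for first event where c becomes 31:
  event 1: c = -2
  event 2: c = -2
  event 3: c = 0
  event 4: c 0 -> 31  <-- first match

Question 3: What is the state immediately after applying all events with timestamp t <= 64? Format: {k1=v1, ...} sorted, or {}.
Apply events with t <= 64 (9 events):
  after event 1 (t=7: DEC c by 2): {c=-2}
  after event 2 (t=12: SET a = 22): {a=22, c=-2}
  after event 3 (t=17: SET c = 0): {a=22, c=0}
  after event 4 (t=24: SET c = 31): {a=22, c=31}
  after event 5 (t=30: INC d by 3): {a=22, c=31, d=3}
  after event 6 (t=38: SET a = 23): {a=23, c=31, d=3}
  after event 7 (t=46: INC a by 5): {a=28, c=31, d=3}
  after event 8 (t=51: SET d = 19): {a=28, c=31, d=19}
  after event 9 (t=58: DEC d by 1): {a=28, c=31, d=18}

Answer: {a=28, c=31, d=18}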